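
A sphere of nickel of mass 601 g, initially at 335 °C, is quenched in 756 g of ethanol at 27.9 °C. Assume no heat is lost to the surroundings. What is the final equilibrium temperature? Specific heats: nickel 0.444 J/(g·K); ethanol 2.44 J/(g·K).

T_f ≈ 66.7 °C

|Q_nickel| = |Q_ethanol|:
601×0.444×(335 − T) = 756×2.44×(T − 27.9)
266.84(335 − T) = 1844.6(T − 27.9)
2111.5 T = 140858  ⇒  T ≈ 66.71 °C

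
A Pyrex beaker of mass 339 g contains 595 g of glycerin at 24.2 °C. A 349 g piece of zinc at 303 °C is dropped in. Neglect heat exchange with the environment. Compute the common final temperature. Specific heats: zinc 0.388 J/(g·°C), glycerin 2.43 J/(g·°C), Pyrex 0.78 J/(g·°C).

T_f ≈ 44.7 °C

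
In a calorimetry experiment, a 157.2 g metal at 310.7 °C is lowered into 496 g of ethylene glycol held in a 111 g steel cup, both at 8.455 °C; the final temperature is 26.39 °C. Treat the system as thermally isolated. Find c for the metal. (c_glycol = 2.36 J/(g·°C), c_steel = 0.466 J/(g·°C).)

Setting the total heat transfer to zero:
157.2·c·(26.39 − 310.7) + 496·2.36·(26.39 − 8.455) + 111·0.466·(26.39 − 8.455) = 0
-44694 c = -21922
c = -21922/-44694 ≈ 0.4905 J/(g·°C)

c ≈ 0.49 J/(g·°C)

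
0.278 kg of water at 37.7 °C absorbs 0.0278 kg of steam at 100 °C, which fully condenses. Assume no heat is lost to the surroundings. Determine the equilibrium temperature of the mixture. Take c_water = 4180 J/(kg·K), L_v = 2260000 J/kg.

Heat gained plus heat lost sum to zero:
latent heat released on condensation: 0.0278×2260000 = 62828; condensed water 100 °C→T: 116.2(T − 100); original water: 1162(T − 37.7)
1278.2 T = 62828 + 11620 + 43809 = 118257
T ≈ 92.52 °C (< 100 °C, so full condensation is consistent).

T_f ≈ 92.5 °C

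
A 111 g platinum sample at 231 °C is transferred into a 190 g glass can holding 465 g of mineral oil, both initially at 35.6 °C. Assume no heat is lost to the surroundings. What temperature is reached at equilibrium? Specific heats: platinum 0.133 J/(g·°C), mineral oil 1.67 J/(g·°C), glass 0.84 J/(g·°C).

Conservation of energy gives ΣQ = 0:
111×0.133×(T − 231) + 465×1.67×(T − 35.6) + 190×0.84×(T − 35.6) = 0
950.91 T = 36737
T = 36737/950.91 ≈ 38.63 °C

T_f ≈ 38.6 °C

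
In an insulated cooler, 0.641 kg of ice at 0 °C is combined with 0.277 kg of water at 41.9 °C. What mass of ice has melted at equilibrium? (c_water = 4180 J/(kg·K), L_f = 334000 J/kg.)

m_melted ≈ 0.145 kg

Heat available from the water dropping to 0 °C: 0.277×4180×41.9 = 48514 J.
To melt every bit of ice: 0.641×334000 = 214094 J.
Since 48514 < 214094 J, not all the ice melts; equilibrium is at 0 °C.
m_melt = 48514 / L_f = 0.1453 kg.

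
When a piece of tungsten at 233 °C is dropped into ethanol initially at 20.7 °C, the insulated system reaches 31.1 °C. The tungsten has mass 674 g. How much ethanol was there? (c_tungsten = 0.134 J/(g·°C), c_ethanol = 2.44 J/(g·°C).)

m ≈ 719 g

Let T be the final temperature. ΣQ_i = 0:
674×0.134×(31.1 − 233) + m×2.44×(31.1 − 20.7) = 0
25.38 m = 18235
m = 18235/25.38 ≈ 718.6 g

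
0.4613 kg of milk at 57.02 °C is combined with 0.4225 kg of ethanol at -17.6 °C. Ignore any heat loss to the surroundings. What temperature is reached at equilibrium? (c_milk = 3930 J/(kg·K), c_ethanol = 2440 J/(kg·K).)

T_f ≈ 30.0 °C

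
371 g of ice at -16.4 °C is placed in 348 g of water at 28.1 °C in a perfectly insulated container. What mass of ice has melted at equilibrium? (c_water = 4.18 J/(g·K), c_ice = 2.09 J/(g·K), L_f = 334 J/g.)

m_melted ≈ 84.3 g

Water can give up m c ΔT = 348×4.18×28.1 = 40875 J before reaching 0 °C.
Warming the ice to 0 °C takes 371×2.09×16.4 = 12716 J, leaving 28159 J for melting.
Melting all 371 g of ice would need 371×334 = 123914 J.
That's not enough to melt it all — equilibrium is at 0 °C with ice remaining.
m_melt = 28159 / L_f = 84.31 g.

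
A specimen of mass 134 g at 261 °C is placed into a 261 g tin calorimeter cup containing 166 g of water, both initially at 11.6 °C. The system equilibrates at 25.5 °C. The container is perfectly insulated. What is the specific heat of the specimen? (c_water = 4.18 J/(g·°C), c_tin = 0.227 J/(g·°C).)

c ≈ 0.332 J/(g·°C)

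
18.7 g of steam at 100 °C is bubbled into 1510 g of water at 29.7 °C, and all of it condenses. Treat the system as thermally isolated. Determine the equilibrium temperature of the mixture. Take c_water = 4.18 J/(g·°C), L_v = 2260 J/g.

T_f ≈ 37.2 °C

Conservation of energy gives ΣQ = 0:
latent heat released on condensation: 18.7·2260 = 42262; condensed water 100 °C→T: 78.17(T − 100); water warms: 1510·4.18·(T − 29.7) = 6311.8(T − 29.7)
6390 T = 42262 + 7816.6 + 187460 = 237539
T ≈ 37.17 °C — below 100 °C, confirming all the steam condensed.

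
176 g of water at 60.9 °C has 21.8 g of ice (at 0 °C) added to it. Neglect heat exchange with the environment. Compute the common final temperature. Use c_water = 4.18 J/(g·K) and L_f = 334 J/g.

T_f ≈ 45.4 °C

Energy conservation, ΣQ = 0:
latent heat to melt: 21.8·334 = 7281.2; warm the meltwater: 91.12 T; water cools: 176·4.18·(T − 60.9) = 735.68(T − 60.9)
826.8 T = 44803 − 7281.2 = 37522
T ≈ 45.38 °C — above 0 °C, consistent with complete melting.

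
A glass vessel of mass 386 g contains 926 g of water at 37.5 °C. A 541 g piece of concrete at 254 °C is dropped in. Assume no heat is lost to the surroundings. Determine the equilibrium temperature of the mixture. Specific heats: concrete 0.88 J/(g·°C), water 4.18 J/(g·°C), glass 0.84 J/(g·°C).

T_f ≈ 59.6 °C

Let T be the final temperature. ΣQ_i = 0:
541×0.88×(T − 254) + 926×4.18×(T − 37.5) + 386×0.84×(T − 37.5) = 0
4671 T = 278234
T = 278234 / 4671 = 59.6 °C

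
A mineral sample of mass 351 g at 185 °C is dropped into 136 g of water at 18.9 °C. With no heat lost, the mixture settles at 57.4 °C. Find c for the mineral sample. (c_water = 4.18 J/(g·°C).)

c ≈ 0.489 J/(g·°C)

Energy conservation, ΣQ = 0:
351×c×(57.4 − 185) + 136×4.18×(57.4 − 18.9) = 0
-44788 c = -21886
c = -21886/-44788 ≈ 0.4887 J/(g·°C)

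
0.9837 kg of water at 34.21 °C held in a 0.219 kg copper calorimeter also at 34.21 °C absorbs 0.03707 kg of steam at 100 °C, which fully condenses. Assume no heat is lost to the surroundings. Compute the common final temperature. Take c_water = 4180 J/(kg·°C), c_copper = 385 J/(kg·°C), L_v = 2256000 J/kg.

Sum of m c ΔT and latent-heat terms is zero:
latent heat released on condensation: 0.03707·2256000 = 83630; condensate cools 100→T: 0.03707·4180·(T − 100) = 154.95(T − 100); water warms: 0.9837·4180·(T − 34.21) = 4111.9(T − 34.21); cup: 84.31(T − 34.21)
4351.1 T = 83630 + 15495 + 143551 = 242677
T ≈ 55.77 °C (< 100 °C, so full condensation is consistent).

T_f ≈ 55.8 °C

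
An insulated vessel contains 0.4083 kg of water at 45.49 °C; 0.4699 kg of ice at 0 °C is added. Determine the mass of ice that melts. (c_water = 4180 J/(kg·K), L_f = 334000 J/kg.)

m_melted ≈ 0.232 kg

Heat available from the water dropping to 0 °C: 0.4083·4180·45.49 = 77638 J.
Fully melting the ice requires m_ice L_f = 0.4699·334000 = 156947 J.
That's not enough to melt it all — equilibrium is at 0 °C with ice remaining.
Mass melted = 77638/334000 ≈ 0.2324 kg.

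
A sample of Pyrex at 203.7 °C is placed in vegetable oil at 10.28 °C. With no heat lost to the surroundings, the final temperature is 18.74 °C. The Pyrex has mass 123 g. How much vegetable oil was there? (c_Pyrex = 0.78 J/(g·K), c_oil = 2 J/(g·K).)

Let T be the final temperature. ΣQ_i = 0:
123×0.78×(18.74 − 203.7) + m×2×(18.74 − 10.28) = 0
16.92 m = 17745
m = 17745/16.92 ≈ 1049 g

m ≈ 1050 g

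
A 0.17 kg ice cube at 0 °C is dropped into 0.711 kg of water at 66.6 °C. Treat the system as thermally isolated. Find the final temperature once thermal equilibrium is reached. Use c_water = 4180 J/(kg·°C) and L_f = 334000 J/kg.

T_f ≈ 38.3 °C

Setting the total heat transfer to zero:
fusion: m_ice L_f = 0.17·334000 = 56780
  meltwater 0→T: 0.17·4180·T = 710.6 T
  water cools: 0.711·4180·(T − 66.6) = 2972(T − 66.6)
3682.6 T = 197934 − 56780 = 141154
T ≈ 38.33 °C. Since T > 0 °C, the all-ice-melts assumption holds.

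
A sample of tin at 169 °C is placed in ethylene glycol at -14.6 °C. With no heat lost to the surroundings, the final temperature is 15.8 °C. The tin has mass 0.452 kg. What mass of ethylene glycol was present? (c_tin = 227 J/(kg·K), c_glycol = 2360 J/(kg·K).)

Setting the total heat transfer to zero:
0.452×227×(15.8 − 169) + m×2360×(15.8 − (-14.6)) = 0
71744 m = 15719
m = 15719/71744 ≈ 0.2191 kg

m ≈ 0.219 kg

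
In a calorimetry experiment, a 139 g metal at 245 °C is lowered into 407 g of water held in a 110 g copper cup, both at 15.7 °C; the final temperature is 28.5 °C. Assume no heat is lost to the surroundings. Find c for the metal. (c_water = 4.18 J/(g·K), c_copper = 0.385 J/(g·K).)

c ≈ 0.742 J/(g·K)

Conservation of energy gives ΣQ = 0:
139×c×(28.5 − 245) + 407×4.18×(28.5 − 15.7) + 110×0.385×(28.5 − 15.7) = 0
-30094 c = -22318
c = -22318/-30094 ≈ 0.7416 J/(g·K)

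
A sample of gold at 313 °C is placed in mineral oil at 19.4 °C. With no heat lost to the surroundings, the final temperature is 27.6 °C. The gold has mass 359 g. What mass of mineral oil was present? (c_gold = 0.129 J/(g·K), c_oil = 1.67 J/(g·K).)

m ≈ 965 g

Energy conservation, ΣQ = 0:
359×0.129×(27.6 − 313) + m×1.67×(27.6 − 19.4) = 0
13.69 m = 13217
m = 13217/13.69 ≈ 965.2 g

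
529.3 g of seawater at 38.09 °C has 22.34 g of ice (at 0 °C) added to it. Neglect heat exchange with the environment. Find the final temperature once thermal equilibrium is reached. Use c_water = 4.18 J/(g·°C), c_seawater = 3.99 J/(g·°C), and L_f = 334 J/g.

Heat gained plus heat lost sum to zero:
latent heat to melt: 22.34×334 = 7461.6; meltwater 0→T: 22.34×4.18×T = 93.38 T; seawater cools: 529.3×3.99×(T − 38.09) = 2111.9(T − 38.09)
2205.3 T = 80443 − 7461.6 = 72981
T ≈ 33.09 °C. Since T > 0 °C, the all-ice-melts assumption holds.

T_f ≈ 33.1 °C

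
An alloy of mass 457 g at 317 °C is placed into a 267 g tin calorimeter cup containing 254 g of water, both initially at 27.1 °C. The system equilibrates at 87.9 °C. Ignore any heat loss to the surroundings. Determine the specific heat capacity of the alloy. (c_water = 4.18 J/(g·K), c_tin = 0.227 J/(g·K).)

Conservation of energy gives ΣQ = 0:
457×c×(87.9 − 317) + 254×4.18×(87.9 − 27.1) + 267×0.227×(87.9 − 27.1) = 0
-104699 c = -68238
c = -68238/-104699 ≈ 0.6518 J/(g·K)

c ≈ 0.652 J/(g·K)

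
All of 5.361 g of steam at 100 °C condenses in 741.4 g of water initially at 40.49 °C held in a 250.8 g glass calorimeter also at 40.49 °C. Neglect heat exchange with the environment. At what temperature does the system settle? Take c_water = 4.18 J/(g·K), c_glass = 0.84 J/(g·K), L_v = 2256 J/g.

Energy balance with sensible and latent terms:
condense steam: −5.361×2256 = −12094
  condensed water 100 °C→T: 22.41(T − 100)
  original water: 3099.1(T − 40.49)
  cup: 210.67(T − 40.49)
3332.1 T = 12094 + 2240.9 + 134011 = 148346
T ≈ 44.52 °C (< 100 °C, so full condensation is consistent).

T_f ≈ 44.5 °C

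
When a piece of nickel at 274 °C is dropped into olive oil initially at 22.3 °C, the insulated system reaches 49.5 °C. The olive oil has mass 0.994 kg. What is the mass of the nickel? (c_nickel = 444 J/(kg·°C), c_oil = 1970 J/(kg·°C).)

m ≈ 0.534 kg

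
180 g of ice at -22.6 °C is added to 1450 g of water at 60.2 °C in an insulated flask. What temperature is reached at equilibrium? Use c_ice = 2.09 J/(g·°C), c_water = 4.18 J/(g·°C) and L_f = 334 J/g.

T_f ≈ 43.5 °C

Taking heat into each body as positive, Σ m c ΔT = 0:
warm ice to 0 °C: 180×2.09×(0 − (-22.6)) = 8502.1
  fusion: m_ice L_f = 180×334 = 60120
  warm the meltwater: 752.4 T
  water cools: 1450×4.18×(T − 60.2) = 6061(T − 60.2)
6813.4 T = 364872 − 68622 = 296250
T ≈ 43.48 °C — above 0 °C, consistent with complete melting.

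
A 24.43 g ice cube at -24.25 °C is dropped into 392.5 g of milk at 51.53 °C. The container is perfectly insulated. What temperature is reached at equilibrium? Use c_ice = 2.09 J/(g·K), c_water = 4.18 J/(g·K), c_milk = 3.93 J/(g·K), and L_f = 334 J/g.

T_f ≈ 42.6 °C

Setting the total heat transfer to zero:
ice -24.25→0 °C: 24.43×2.09×24.25 = 1238.2; melt ice: 24.43×334 = 8159.6; warm the meltwater: 102.12 T; milk: 1542.5(T − 51.53)
1644.6 T = 79486 − 9397.8 = 70089
T ≈ 42.62 °C (positive, so assuming full melt was valid).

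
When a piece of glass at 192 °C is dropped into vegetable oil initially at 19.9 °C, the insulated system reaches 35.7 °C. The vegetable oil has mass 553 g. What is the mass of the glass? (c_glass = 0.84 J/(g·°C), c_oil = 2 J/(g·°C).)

m ≈ 133 g

|Q_glass| = |Q_oil|:
m·0.84·(192 − 35.7) = 553·2·(35.7 − 19.9)
131.29 m = 17475  ⇒  m ≈ 133.1 g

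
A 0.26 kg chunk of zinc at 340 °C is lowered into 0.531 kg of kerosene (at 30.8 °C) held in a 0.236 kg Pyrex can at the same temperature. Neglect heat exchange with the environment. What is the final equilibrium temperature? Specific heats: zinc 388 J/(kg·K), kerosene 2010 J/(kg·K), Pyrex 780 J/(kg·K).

Energy conservation, ΣQ = 0:
0.26*388*(T − 340) + 0.531*2010*(T − 30.8) + 0.236*780*(T − 30.8) = 0
100.88(T − 340) + 1067.3(T − 30.8) + 184.08(T − 30.8) = 0
(100.88 + 1067.3 + 184.08) T = 100.88*340 + 1067.3*30.8 + 184.08*30.8
T ≈ 53.87 °C

T_f ≈ 53.9 °C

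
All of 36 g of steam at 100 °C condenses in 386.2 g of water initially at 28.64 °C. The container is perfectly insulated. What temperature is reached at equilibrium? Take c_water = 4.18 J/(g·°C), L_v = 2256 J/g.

T_f ≈ 80.7 °C

Heat gained plus heat lost sum to zero:
condense steam: −36·2256 = −81216
  condensed water 100 °C→T: 150.48(T − 100)
  original water: 1614.3(T − 28.64)
1764.8 T = 81216 + 15048 + 46234 = 142498
T ≈ 80.74 °C, under the boiling point, so the assumption holds.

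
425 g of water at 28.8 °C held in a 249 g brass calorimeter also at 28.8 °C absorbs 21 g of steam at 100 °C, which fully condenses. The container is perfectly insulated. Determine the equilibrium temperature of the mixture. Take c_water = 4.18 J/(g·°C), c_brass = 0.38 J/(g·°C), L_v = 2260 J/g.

Taking heat into each body as positive, Σ m c ΔT = 0:
latent heat released on condensation: 21·2260 = 47460
  condensate cools 100→T: 21·4.18·(T − 100) = 87.78(T − 100)
  water warms: 425·4.18·(T − 28.8) = 1776.5(T − 28.8)
  cup: 94.62(T − 28.8)
1958.9 T = 47460 + 8778 + 53888 = 110126
T ≈ 56.22 °C (< 100 °C, so full condensation is consistent).

T_f ≈ 56.2 °C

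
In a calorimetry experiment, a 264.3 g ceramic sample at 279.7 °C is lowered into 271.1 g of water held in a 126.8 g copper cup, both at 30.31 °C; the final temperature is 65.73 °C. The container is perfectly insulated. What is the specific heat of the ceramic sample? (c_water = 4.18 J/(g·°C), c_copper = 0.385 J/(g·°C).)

c ≈ 0.74 J/(g·°C)

Taking heat into each body as positive, Σ m c ΔT = 0:
264.3·c·(65.73 − 279.7) + 271.1·4.18·(65.73 − 30.31) + 126.8·0.385·(65.73 − 30.31) = 0
-56552 c = -41867
c = -41867/-56552 ≈ 0.7403 J/(g·°C)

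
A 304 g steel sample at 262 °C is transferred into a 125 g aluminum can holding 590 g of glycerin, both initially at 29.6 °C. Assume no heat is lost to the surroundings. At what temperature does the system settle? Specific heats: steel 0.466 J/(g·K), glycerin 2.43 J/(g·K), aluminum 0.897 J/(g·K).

Taking heat into each body as positive, Σ m c ΔT = 0:
304*0.466*(T − 262) + 590*2.43*(T − 29.6) + 125*0.897*(T − 29.6) = 0
1687.5 T = 82872
T = 82872 / 1687.5 = 49.1 °C

T_f ≈ 49.1 °C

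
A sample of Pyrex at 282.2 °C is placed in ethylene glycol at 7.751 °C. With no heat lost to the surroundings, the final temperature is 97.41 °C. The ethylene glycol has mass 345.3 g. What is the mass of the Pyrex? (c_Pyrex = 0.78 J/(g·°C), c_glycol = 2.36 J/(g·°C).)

m ≈ 507 g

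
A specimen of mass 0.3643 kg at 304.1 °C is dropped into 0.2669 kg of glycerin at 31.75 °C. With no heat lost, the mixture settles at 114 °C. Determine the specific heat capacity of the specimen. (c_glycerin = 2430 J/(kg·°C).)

Heat lost by the specimen = heat gained by the glycerin:
0.3643×c×(304.1 − 114) = 0.2669×2430×(114 − 31.75)
69.25 c = 53345  ⇒  c ≈ 770.3 J/(kg·°C)

c ≈ 770 J/(kg·°C)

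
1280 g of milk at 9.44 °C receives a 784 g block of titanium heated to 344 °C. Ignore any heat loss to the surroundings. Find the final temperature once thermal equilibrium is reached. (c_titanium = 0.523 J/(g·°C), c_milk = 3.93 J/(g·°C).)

Heat gained plus heat lost sum to zero:
784·0.523·(T − 344) + 1280·3.93·(T − 9.44) = 0
(410.03 + 5030.4) T = 410.03·344 + 5030.4·9.44
T = 188538 / 5440.4 = 34.7 °C

T_f ≈ 34.7 °C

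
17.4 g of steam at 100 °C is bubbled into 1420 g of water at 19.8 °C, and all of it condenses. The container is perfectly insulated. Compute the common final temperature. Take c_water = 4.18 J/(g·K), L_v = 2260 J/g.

Heat gained plus heat lost sum to zero:
latent heat released on condensation: 17.4×2260 = 39324; condensate cools 100→T: 17.4×4.18×(T − 100) = 72.73(T − 100); water warms: 1420×4.18×(T − 19.8) = 5935.6(T − 19.8)
6008.3 T = 39324 + 7273.2 + 117525 = 164122
T ≈ 27.32 °C — below 100 °C, confirming all the steam condensed.

T_f ≈ 27.3 °C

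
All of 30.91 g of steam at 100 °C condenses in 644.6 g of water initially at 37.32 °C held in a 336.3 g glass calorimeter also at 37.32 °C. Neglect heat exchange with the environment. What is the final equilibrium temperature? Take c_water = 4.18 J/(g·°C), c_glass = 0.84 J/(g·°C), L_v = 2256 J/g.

Energy balance with sensible and latent terms:
condense steam: −30.91×2256 = −69733; condensed water 100 °C→T: 129.2(T − 100); original water: 2694.4(T − 37.32); glass cup: 336.3×0.84×(T − 37.32) = 282.49(T − 37.32)
3106.1 T = 69733 + 12920 + 111099 = 193752
T ≈ 62.38 °C — below 100 °C, confirming all the steam condensed.

T_f ≈ 62.4 °C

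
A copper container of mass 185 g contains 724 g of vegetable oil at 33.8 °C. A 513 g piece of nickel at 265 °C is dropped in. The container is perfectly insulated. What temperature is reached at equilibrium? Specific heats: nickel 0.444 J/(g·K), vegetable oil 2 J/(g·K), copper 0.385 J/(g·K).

T_f ≈ 63.9 °C

Let T be the final temperature. ΣQ_i = 0:
513×0.444×(T − 265) + 724×2×(T − 33.8) + 185×0.385×(T − 33.8) = 0
(227.77 + 1448 + 71.23) T = 227.77×265 + 1448×33.8 + 71.23×33.8
T = 111709 / 1747 = 63.9 °C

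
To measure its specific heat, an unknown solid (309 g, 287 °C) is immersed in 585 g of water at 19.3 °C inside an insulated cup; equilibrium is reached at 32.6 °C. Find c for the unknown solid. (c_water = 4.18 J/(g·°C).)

c ≈ 0.414 J/(g·°C)

Setting the total heat transfer to zero:
309×c×(32.6 − 287) + 585×4.18×(32.6 − 19.3) = 0
-78610 c = -32522
c = -32522/-78610 ≈ 0.4137 J/(g·°C)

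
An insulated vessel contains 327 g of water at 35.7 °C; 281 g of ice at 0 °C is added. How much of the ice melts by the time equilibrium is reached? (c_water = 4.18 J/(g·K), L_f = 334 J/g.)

Heat available from the water dropping to 0 °C: 327·4.18·35.7 = 48797 J.
Melting all 281 g of ice would need 281·334 = 93854 J.
Since 48797 < 93854 J, not all the ice melts; equilibrium is at 0 °C.
m_melt = 48797 / L_f = 146.1 g.

m_melted ≈ 146 g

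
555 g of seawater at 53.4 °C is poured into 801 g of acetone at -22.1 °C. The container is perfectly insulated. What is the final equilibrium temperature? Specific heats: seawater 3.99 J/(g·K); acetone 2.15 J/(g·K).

Heat gained plus heat lost sum to zero:
555×3.99×(T − 53.4) + 801×2.15×(T − (-22.1)) = 0
(2214.5 + 1722.1) T = 2214.5×53.4 + 1722.1×(-22.1)
T = 80192/3936.6 ≈ 20.37 °C

T_f ≈ 20.4 °C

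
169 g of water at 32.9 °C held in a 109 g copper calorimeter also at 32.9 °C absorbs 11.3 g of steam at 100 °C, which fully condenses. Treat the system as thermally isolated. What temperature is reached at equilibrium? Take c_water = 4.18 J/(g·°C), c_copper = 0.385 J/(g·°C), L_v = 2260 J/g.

T_f ≈ 69.0 °C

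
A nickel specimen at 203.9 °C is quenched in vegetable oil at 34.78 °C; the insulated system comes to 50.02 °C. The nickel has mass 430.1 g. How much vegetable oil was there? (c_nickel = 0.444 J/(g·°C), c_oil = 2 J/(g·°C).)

Conservation of energy gives ΣQ = 0:
430.1·0.444·(50.02 − 203.9) + m·2·(50.02 − 34.78) = 0
30.48 m = 29386
m = 29386/30.48 ≈ 964.1 g

m ≈ 964 g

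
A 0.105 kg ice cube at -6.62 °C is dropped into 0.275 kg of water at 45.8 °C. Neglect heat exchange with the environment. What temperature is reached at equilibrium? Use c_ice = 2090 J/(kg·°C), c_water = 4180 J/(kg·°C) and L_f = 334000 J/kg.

T_f ≈ 10.2 °C

Heat gained plus heat lost sum to zero:
ice -6.62→0 °C: 0.105·2090·6.62 = 1452.8; melt ice: 0.105·334000 = 35070; meltwater 0→T: 0.105·4180·T = 438.9 T; water: 1149.5(T − 45.8)
1588.4 T = 52647 − 36523 = 16124
T ≈ 10.15 °C (positive, so assuming full melt was valid).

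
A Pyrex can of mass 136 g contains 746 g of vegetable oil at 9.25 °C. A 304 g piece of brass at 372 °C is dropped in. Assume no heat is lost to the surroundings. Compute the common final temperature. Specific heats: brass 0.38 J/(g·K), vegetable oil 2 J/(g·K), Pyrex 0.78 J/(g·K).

T_f ≈ 33.7 °C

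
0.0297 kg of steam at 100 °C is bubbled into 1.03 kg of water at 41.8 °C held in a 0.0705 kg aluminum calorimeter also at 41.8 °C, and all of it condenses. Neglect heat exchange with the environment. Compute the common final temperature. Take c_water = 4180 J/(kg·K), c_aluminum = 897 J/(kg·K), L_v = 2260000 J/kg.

Setting the total heat transfer to zero:
steam→water at 100 °C releases m L_v = 0.0297×2260000 = 67122
  condensed water 100 °C→T: 124.15(T − 100)
  water warms: 1.03×4180×(T − 41.8) = 4305.4(T − 41.8)
  aluminum cup: 0.0705×897×(T − 41.8) = 63.24(T − 41.8)
4492.8 T = 67122 + 12415 + 182609 = 262146
T ≈ 58.35 °C — below 100 °C, confirming all the steam condensed.

T_f ≈ 58.3 °C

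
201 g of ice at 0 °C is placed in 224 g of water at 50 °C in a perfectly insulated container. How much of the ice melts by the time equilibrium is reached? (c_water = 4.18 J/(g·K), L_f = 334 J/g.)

Water can give up m c ΔT = 224×4.18×50 = 46816 J before reaching 0 °C.
Fully melting the ice requires m_ice L_f = 201×334 = 67134 J.
That's not enough to melt it all — equilibrium is at 0 °C with ice remaining.
m_melted×334 = 46816  ⇒  m_melted ≈ 140.2 g.

m_melted ≈ 140 g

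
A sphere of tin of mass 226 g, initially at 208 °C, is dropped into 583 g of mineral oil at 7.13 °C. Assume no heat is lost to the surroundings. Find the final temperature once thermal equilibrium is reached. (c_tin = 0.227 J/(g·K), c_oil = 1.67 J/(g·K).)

Set heat shed by the hot body equal to heat absorbed by the cold body:
226*0.227*(208 − T) = 583*1.67*(T − 7.13)
51.3(208 − T) = 973.61(T − 7.13)
1024.9 T = 17613  ⇒  T ≈ 17.18 °C

T_f ≈ 17.2 °C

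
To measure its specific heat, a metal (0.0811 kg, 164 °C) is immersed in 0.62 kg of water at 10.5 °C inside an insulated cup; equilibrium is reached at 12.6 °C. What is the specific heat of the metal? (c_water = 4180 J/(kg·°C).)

Taking heat into each body as positive, Σ m c ΔT = 0:
0.0811×c×(12.6 − 164) + 0.62×4180×(12.6 − 10.5) = 0
-12.28 c = -5442.4
c = -5442.4/-12.28 ≈ 443.2 J/(kg·°C)

c ≈ 443 J/(kg·°C)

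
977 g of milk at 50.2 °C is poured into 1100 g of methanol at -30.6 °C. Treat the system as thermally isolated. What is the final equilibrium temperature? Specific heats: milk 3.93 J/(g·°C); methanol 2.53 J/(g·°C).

T_f ≈ 16.2 °C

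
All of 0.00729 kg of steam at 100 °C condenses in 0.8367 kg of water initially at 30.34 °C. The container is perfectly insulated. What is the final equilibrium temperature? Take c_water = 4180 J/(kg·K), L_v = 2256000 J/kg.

T_f ≈ 35.6 °C

Taking heat into each body as positive, Σ m c ΔT = 0:
steam→water at 100 °C releases m L_v = 0.00729·2256000 = 16446
  condensed water 100 °C→T: 30.47(T − 100)
  original water: 3497.4(T − 30.34)
3527.9 T = 16446 + 3047.2 + 106111 = 125605
T ≈ 35.60 °C, under the boiling point, so the assumption holds.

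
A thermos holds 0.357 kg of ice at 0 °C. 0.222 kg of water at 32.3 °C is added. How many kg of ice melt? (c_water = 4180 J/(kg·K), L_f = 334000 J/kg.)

m_melted ≈ 0.0897 kg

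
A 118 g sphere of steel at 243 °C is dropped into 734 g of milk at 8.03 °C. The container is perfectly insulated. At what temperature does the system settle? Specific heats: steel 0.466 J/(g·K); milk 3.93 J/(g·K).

T_f ≈ 12.4 °C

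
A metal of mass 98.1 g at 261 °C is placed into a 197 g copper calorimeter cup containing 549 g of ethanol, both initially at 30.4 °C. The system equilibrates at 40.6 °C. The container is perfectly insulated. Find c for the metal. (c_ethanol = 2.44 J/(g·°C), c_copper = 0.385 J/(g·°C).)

c ≈ 0.668 J/(g·°C)

Energy conservation, ΣQ = 0:
98.1·c·(40.6 − 261) + 549·2.44·(40.6 − 30.4) + 197·0.385·(40.6 − 30.4) = 0
-21621 c = -14437
c = -14437/-21621 ≈ 0.6677 J/(g·°C)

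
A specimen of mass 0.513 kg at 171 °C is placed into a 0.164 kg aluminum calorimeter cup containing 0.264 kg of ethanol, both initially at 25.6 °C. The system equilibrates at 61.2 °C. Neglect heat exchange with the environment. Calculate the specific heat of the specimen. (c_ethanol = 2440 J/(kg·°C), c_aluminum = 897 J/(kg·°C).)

c ≈ 500 J/(kg·°C)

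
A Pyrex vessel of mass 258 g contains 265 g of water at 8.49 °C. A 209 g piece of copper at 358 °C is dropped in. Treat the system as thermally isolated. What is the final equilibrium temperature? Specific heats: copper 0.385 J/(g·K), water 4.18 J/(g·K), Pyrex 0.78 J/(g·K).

T_f ≈ 28.7 °C

Setting the total heat transfer to zero:
209×0.385×(T − 358) + 265×4.18×(T − 8.49) + 258×0.78×(T − 8.49) = 0
80.47(T − 358) + 1107.7(T − 8.49) + 201.24(T − 8.49) = 0
(80.47 + 1107.7 + 201.24) T = 80.47×358 + 1107.7×8.49 + 201.24×8.49
T = 39919/1389.4 ≈ 28.73 °C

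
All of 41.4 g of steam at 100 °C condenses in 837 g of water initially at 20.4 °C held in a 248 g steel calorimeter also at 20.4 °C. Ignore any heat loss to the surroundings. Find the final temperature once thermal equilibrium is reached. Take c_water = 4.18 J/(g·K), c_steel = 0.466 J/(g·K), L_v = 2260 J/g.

T_f ≈ 48.7 °C

Conservation of energy gives ΣQ = 0:
latent heat released on condensation: 41.4·2260 = 93564
  condensate cools 100→T: 41.4·4.18·(T − 100) = 173.05(T − 100)
  original water: 3498.7(T − 20.4)
  steel cup: 248·0.466·(T − 20.4) = 115.57(T − 20.4)
3787.3 T = 93564 + 17305 + 73730 = 184599
T ≈ 48.74 °C (< 100 °C, so full condensation is consistent).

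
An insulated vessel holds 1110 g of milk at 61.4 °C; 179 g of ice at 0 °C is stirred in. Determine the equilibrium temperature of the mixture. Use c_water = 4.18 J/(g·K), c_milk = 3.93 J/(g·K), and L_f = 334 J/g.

T_f ≈ 40.7 °C

Heat gained plus heat lost sum to zero:
latent heat to melt: 179×334 = 59786
  warm the meltwater: 748.22 T
  milk: 4362.3(T − 61.4)
5110.5 T = 267845 − 59786 = 208059
T ≈ 40.71 °C. Since T > 0 °C, the all-ice-melts assumption holds.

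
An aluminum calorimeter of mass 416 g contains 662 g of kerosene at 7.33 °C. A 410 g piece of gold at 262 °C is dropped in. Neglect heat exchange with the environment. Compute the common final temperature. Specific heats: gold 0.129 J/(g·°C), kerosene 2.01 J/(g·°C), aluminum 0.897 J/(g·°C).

Let T be the final temperature. ΣQ_i = 0:
410·0.129·(T − 262) + 662·2.01·(T − 7.33) + 416·0.897·(T − 7.33) = 0
1756.7 T = 26346
T ≈ 15.00 °C

T_f ≈ 15.0 °C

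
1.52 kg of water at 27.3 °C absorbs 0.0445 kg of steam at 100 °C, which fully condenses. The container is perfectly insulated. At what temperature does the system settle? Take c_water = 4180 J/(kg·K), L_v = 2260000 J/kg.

T_f ≈ 44.7 °C

Conservation of energy gives ΣQ = 0:
latent heat released on condensation: 0.0445·2260000 = 100570
  condensed water 100 °C→T: 186.01(T − 100)
  original water: 6353.6(T − 27.3)
6539.6 T = 100570 + 18601 + 173453 = 292624
T ≈ 44.75 °C, under the boiling point, so the assumption holds.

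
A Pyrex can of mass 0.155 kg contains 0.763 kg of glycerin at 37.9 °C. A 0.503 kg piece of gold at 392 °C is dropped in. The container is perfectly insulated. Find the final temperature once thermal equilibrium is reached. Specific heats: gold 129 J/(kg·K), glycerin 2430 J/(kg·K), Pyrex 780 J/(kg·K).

Energy conservation, ΣQ = 0:
0.503·129·(T − 392) + 0.763·2430·(T − 37.9) + 0.155·780·(T − 37.9) = 0
2039.9 T = 100288
T = 100288/2039.9 ≈ 49.16 °C

T_f ≈ 49.2 °C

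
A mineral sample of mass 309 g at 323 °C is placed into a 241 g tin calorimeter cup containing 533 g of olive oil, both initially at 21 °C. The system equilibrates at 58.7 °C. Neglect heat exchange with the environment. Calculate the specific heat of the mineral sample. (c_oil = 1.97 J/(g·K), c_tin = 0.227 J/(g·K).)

Setting the total heat transfer to zero:
309·c·(58.7 − 323) + 533·1.97·(58.7 − 21) + 241·0.227·(58.7 − 21) = 0
-81669 c = -41648
c = -41648/-81669 ≈ 0.51 J/(g·K)

c ≈ 0.51 J/(g·K)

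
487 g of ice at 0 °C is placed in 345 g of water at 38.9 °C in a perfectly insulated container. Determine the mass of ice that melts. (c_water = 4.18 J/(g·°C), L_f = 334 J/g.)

m_melted ≈ 168 g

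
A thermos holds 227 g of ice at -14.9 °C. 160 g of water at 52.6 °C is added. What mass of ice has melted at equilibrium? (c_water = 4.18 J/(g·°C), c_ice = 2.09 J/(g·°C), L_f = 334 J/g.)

m_melted ≈ 84.2 g

Water can give up m c ΔT = 160×4.18×52.6 = 35179 J before reaching 0 °C.
Warming the ice to 0 °C takes 227×2.09×14.9 = 7069 J, leaving 28110 J for melting.
Melting all 227 g of ice would need 227×334 = 75818 J.
Since 28110 < 75818 J, not all the ice melts; equilibrium is at 0 °C.
m_melt = 28110 / L_f = 84.16 g.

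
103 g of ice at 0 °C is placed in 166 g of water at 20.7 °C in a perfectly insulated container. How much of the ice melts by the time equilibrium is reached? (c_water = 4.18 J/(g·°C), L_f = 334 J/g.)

m_melted ≈ 43 g

Cooling the water to 0 °C releases 166·4.18·20.7 = 14363 J.
Fully melting the ice requires m_ice L_f = 103·334 = 34402 J.
That's not enough to melt it all — equilibrium is at 0 °C with ice remaining.
m_melted·334 = 14363  ⇒  m_melted ≈ 43 g.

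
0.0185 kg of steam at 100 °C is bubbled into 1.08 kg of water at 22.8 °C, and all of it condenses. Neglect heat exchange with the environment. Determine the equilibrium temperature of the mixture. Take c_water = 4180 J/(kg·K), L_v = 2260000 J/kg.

T_f ≈ 33.2 °C

Let T be the final temperature. ΣQ_i = 0:
latent heat released on condensation: 0.0185·2260000 = 41810
  condensed water 100 °C→T: 77.33(T − 100)
  original water: 4514.4(T − 22.8)
4591.7 T = 41810 + 7733 + 102928 = 152471
T ≈ 33.21 °C (< 100 °C, so full condensation is consistent).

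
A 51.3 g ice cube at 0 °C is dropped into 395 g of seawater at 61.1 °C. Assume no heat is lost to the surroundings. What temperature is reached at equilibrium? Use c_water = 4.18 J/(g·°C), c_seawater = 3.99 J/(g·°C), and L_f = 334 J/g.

Sum of m c ΔT and latent-heat terms is zero:
latent heat to melt: 51.3·334 = 17134
  warm the meltwater: 214.43 T
  seawater: 1576.1(T − 61.1)
1790.5 T = 96297 − 17134 = 79162
T ≈ 44.21 °C — above 0 °C, consistent with complete melting.

T_f ≈ 44.2 °C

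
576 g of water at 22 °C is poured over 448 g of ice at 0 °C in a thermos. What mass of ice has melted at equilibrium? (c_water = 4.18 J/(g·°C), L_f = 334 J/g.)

m_melted ≈ 159 g

Water can give up m c ΔT = 576×4.18×22 = 52969 J before reaching 0 °C.
To melt every bit of ice: 448×334 = 149632 J.
52969 J < 149632 J, so only part of the ice melts and the system sits at 0 °C.
m_melt = 52969 / L_f = 158.6 g.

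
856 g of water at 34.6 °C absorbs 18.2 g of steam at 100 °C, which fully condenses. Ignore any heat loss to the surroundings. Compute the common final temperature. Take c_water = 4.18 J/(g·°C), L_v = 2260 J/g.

T_f ≈ 47.2 °C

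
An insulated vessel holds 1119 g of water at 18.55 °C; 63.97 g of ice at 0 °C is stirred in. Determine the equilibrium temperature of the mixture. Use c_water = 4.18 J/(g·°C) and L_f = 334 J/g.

T_f ≈ 13.2 °C

Energy balance with sensible and latent terms:
fusion: m_ice L_f = 63.97×334 = 21366
  meltwater 0→T: 63.97×4.18×T = 267.39 T
  water: 4677.4(T − 18.55)
4944.8 T = 86766 − 21366 = 65400
T ≈ 13.23 °C (positive, so assuming full melt was valid).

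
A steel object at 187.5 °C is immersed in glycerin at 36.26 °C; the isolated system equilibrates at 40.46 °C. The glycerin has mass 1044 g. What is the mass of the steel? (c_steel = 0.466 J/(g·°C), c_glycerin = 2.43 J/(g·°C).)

m ≈ 156 g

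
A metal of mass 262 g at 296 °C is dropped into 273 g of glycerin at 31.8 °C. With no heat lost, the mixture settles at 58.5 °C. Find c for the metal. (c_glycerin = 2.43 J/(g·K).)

c ≈ 0.285 J/(g·K)

Let T be the final temperature. ΣQ_i = 0:
262·c·(58.5 − 296) + 273·2.43·(58.5 − 31.8) = 0
-62225 c = -17713
c = -17713/-62225 ≈ 0.2847 J/(g·K)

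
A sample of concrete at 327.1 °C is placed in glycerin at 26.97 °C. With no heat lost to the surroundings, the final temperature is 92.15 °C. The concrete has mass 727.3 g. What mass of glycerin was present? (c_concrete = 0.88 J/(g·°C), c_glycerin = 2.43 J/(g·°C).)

m ≈ 949 g

Heat lost by the concrete = heat gained by the glycerin:
727.3·0.88·(327.1 − 92.15) = m·2.43·(92.15 − 26.97)
158.39 m = 150374  ⇒  m ≈ 949.4 g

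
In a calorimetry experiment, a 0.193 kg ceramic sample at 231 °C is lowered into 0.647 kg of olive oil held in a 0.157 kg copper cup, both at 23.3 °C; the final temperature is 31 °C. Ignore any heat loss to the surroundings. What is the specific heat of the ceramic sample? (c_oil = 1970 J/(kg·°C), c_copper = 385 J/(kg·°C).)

Setting the total heat transfer to zero:
0.193·c·(31 − 231) + 0.647·1970·(31 − 23.3) + 0.157·385·(31 − 23.3) = 0
-38.6 c = -10280
c = -10280/-38.6 ≈ 266.3 J/(kg·°C)

c ≈ 266 J/(kg·°C)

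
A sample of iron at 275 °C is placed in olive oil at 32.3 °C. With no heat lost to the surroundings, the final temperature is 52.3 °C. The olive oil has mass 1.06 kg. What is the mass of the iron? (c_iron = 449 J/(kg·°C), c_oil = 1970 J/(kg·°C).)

Heat lost by the iron = heat gained by the oil:
m·449·(275 − 52.3) = 1.06·1970·(52.3 − 32.3)
99992 m = 41764  ⇒  m ≈ 0.4177 kg

m ≈ 0.418 kg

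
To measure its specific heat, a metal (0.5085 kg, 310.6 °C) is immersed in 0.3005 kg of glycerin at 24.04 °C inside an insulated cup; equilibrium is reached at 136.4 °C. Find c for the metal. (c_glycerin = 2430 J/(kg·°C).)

Setting the total heat transfer to zero:
0.5085×c×(136.4 − 310.6) + 0.3005×2430×(136.4 − 24.04) = 0
-88.58 c = -82047
c = -82047/-88.58 ≈ 926.2 J/(kg·°C)

c ≈ 926 J/(kg·°C)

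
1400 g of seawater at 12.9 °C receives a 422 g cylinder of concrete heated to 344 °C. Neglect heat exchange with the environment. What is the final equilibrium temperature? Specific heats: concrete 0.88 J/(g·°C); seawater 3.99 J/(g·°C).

T_f ≈ 33.5 °C

Heat gained plus heat lost sum to zero:
422*0.88*(T − 344) + 1400*3.99*(T − 12.9) = 0
371.36(T − 344) + 5586(T − 12.9) = 0
5957.4 T = 199807
T = 199807/5957.4 ≈ 33.54 °C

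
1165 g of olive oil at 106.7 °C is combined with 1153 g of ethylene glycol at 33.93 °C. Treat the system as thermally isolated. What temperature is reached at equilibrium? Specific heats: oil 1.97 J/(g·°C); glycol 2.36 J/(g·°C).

T_f ≈ 67.2 °C

Let T be the final temperature. ΣQ_i = 0:
1165×1.97×(T − 106.7) + 1153×2.36×(T − 33.93) = 0
2295.1(T − 106.7) + 2721.1(T − 33.93) = 0
5016.1 T = 337208
T ≈ 67.22 °C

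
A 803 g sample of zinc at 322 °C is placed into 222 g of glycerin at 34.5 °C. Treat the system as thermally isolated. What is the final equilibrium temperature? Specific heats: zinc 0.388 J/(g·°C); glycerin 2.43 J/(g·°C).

T_f ≈ 139.8 °C

T_f is the heat-capacity-weighted average of the initial temperatures:
T_f = (311.56×322 + 539.46×34.5) / (311.56 + 539.46)
    = 118935 / 851.02 ≈ 139.76 °C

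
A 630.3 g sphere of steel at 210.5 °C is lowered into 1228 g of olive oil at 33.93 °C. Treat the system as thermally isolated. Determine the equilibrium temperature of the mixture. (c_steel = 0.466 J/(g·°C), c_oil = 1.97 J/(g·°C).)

T_f ≈ 53.0 °C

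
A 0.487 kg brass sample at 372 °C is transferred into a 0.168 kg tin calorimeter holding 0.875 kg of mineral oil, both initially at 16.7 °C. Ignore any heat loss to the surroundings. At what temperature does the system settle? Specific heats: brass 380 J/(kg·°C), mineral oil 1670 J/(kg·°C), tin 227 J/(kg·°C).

T_f ≈ 55.7 °C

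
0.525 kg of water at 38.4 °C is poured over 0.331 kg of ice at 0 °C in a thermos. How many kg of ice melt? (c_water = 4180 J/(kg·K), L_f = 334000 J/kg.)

m_melted ≈ 0.252 kg

Water can give up m c ΔT = 0.525×4180×38.4 = 84269 J before reaching 0 °C.
Fully melting the ice requires m_ice L_f = 0.331×334000 = 110554 J.
That's not enough to melt it all — equilibrium is at 0 °C with ice remaining.
Mass melted = 84269/334000 ≈ 0.2523 kg.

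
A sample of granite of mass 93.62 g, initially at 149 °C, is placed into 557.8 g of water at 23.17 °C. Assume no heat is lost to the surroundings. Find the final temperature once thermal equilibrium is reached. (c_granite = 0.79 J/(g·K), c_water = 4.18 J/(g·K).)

Let T be the final temperature. ΣQ_i = 0:
93.62*0.79*(T − 149) + 557.8*4.18*(T − 23.17) = 0
73.96(T − 149) + 2331.6(T − 23.17) = 0
(73.96 + 2331.6) T = 73.96*149 + 2331.6*23.17
T = 65043 / 2405.6 = 27 °C

T_f ≈ 27.0 °C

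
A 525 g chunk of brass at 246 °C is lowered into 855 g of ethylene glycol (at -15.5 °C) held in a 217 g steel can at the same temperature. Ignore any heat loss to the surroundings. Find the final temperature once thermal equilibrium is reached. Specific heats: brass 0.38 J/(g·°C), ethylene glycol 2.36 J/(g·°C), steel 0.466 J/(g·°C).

Conservation of energy gives ΣQ = 0:
525·0.38·(T − 246) + 855·2.36·(T − (-15.5)) + 217·0.466·(T − (-15.5)) = 0
199.5(T − 246) + 2017.8(T − (-15.5)) + 101.12(T − (-15.5)) = 0
(199.5 + 2017.8 + 101.12) T = 199.5·246 + 2017.8·(-15.5) + 101.12·(-15.5)
T = 16234 / 2318.4 = 7 °C

T_f ≈ 7.0 °C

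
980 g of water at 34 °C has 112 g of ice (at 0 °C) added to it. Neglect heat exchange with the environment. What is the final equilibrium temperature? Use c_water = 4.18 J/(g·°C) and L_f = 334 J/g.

T_f ≈ 22.3 °C

Net heat exchanged in the isolated system is zero:
melt ice: 112·334 = 37408
  meltwater 0→T: 112·4.18·T = 468.16 T
  water cools: 980·4.18·(T − 34) = 4096.4(T − 34)
4564.6 T = 139278 − 37408 = 101870
T ≈ 22.32 °C — above 0 °C, consistent with complete melting.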